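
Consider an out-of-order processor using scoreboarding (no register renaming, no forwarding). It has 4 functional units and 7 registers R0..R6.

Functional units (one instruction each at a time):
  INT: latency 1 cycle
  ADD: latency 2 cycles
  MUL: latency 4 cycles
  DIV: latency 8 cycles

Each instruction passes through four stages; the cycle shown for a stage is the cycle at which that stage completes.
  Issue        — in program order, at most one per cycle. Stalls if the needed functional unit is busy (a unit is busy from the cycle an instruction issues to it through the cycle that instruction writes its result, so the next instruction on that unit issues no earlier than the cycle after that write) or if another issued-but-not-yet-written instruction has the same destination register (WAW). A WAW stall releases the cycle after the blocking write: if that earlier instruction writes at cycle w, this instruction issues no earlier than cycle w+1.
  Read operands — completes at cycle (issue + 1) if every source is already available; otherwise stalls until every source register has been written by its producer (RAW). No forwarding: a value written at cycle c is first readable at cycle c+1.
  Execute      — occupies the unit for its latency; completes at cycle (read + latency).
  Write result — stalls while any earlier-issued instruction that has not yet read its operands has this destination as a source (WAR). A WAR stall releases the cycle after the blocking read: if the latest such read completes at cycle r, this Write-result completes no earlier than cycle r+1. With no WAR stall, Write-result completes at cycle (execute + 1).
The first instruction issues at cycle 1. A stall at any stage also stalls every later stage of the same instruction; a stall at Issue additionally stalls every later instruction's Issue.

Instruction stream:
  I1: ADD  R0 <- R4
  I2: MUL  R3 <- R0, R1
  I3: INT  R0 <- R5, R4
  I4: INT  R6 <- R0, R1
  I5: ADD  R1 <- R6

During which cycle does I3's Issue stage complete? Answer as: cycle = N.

t=1  issue I1 (ADD)
t=2  I1 read-ops · issue I2 (MUL)
t=4  I1 finished on ADD
t=5  I1→R0
t=6  I2 read-ops · issue I3 (INT)
t=7  I3 read-ops
t=8  I3 finished on INT
t=9  I3→R0
t=10  I2 finished on MUL · issue I4 (INT)
t=11  I2→R3 · I4 read-ops · issue I5 (ADD)
t=12  I4 finished on INT
t=13  I4→R6
t=14  I5 read-ops
t=16  I5 finished on ADD
t=17  I5→R1

cycle = 6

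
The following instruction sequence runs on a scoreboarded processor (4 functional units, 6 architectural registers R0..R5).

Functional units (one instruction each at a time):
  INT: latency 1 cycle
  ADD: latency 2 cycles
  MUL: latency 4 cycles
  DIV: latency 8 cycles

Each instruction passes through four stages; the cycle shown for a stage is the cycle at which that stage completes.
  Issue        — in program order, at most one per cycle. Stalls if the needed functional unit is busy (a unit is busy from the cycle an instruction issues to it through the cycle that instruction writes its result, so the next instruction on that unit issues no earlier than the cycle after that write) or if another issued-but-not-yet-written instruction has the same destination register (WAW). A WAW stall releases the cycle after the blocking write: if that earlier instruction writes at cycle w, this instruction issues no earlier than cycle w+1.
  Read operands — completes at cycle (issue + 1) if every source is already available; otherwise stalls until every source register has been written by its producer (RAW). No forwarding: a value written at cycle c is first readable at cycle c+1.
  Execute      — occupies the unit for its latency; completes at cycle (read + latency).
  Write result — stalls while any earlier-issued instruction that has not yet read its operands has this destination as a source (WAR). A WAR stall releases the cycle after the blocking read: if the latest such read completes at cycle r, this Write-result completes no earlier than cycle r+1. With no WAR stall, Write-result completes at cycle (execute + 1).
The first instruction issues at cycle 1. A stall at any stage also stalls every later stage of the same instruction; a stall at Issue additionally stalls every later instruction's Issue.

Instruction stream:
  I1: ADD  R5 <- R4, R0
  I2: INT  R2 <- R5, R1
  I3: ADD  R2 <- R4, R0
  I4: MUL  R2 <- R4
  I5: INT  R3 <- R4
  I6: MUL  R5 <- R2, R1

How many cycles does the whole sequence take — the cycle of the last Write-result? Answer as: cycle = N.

cycle = 27

I1 -> (1, 2, 4, 5)
I2 -> (2, 6, 7, 8)  // RAW R5: wait I1 write@5
I3 -> (9, 10, 12, 13)  // WAW R2: wait I2 write@8
I4 -> (14, 15, 19, 20)  // WAW R2: wait I3 write@13
I5 -> (15, 16, 17, 18)
I6 -> (21, 22, 26, 27)  // struct: MUL busy until I4 writes@20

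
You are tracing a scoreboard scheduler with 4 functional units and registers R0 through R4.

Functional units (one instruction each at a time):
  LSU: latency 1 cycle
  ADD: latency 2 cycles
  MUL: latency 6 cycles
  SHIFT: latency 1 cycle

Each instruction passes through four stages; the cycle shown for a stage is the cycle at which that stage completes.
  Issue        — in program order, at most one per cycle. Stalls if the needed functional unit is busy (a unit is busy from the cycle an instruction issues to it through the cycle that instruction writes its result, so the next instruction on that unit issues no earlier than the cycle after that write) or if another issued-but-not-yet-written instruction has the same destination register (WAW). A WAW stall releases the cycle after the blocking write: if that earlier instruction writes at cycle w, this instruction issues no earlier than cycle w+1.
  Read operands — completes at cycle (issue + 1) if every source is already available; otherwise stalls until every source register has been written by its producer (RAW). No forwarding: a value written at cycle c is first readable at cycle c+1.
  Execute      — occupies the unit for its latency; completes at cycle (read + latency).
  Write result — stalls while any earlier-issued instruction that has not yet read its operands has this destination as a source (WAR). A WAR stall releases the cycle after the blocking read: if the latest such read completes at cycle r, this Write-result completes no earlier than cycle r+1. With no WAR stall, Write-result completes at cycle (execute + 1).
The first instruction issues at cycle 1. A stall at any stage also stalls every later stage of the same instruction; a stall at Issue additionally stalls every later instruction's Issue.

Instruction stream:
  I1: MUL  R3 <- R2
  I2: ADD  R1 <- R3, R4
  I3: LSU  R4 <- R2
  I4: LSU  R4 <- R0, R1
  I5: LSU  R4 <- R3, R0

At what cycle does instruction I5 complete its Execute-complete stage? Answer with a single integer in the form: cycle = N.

[1] I1→MUL
[2] I1 RO · I2→ADD
[3] I3→LSU
[4] I3 RO
[5] I3 EX
[8] I1 EX
[9] I1 WR R3
[10] I2 RO
[11] I3 WR R4
[12] I2 EX · I4→LSU
[13] I2 WR R1
[14] I4 RO
[15] I4 EX
[16] I4 WR R4
[17] I5→LSU
[18] I5 RO
[19] I5 EX
[20] I5 WR R4

cycle = 19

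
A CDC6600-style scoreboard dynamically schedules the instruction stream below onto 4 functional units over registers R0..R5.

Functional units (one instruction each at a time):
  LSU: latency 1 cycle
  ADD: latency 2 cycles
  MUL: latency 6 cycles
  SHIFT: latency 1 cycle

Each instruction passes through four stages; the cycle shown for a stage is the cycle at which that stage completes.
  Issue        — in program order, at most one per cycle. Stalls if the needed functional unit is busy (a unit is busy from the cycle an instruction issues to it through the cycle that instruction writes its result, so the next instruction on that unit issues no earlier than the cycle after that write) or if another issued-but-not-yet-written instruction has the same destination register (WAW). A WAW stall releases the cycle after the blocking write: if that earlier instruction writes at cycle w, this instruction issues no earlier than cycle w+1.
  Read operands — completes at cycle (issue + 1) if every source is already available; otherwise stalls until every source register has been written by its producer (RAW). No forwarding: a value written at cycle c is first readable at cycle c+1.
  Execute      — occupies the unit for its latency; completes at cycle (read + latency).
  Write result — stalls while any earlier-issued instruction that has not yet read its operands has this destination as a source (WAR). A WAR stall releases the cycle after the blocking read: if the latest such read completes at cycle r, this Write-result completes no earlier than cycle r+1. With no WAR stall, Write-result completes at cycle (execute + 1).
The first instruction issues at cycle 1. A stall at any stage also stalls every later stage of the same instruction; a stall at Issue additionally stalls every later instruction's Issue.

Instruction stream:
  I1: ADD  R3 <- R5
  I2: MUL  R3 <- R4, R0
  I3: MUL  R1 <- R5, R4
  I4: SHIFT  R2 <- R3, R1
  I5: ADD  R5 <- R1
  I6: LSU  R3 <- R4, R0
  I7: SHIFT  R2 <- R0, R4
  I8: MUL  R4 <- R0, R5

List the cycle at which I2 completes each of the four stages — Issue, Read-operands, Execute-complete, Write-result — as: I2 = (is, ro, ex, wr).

I2 = (6, 7, 13, 14)

I1  is:1  ro:2  ex:4  wr:5
I2  is:6  ro:7  ex:13  wr:14  — WAW R3: wait I1 write@5
I3  is:15  ro:16  ex:22  wr:23  — struct: MUL busy until I2 writes@14
I4  is:16  ro:24  ex:25  wr:26  — RAW R1: wait I3 write@23
I5  is:17  ro:24  ex:26  wr:27  — RAW R1: wait I3 write@23
I6  is:18  ro:19  ex:20  wr:25  — WAR R3: wait I4 read@24
I7  is:27  ro:28  ex:29  wr:30  — struct: SHIFT busy until I4 writes@26
I8  is:28  ro:29  ex:35  wr:36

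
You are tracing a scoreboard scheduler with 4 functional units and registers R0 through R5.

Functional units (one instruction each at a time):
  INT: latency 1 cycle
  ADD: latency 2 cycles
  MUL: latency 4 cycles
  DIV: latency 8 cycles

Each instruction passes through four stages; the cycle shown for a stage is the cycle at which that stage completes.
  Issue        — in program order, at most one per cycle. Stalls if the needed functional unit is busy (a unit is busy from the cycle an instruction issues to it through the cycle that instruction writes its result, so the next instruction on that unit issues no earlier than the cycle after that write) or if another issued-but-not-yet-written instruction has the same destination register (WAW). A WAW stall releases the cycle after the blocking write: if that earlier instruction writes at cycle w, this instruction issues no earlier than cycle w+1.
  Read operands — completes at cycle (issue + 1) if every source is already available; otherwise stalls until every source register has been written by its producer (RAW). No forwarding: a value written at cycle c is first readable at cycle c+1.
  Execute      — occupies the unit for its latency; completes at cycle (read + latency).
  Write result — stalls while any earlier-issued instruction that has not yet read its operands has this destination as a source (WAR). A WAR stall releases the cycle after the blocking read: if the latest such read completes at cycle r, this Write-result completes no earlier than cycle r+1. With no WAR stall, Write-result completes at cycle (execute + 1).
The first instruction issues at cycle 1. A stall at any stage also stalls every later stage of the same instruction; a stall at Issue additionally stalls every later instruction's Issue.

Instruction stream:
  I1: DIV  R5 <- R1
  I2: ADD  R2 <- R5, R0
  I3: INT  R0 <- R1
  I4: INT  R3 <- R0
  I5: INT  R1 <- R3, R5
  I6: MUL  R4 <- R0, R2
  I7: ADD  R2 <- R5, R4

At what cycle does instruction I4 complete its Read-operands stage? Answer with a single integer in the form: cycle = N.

cycle = 15

c1: I1 dispatched to DIV
c2: I1 operands ready; I2 dispatched to ADD
c3: I3 dispatched to INT
c4: I3 operands ready
c5: I3 complete
c10: I1 complete
c11: R5←I1
c12: I2 operands ready
c13: R0←I3
c14: I2 complete; I4 dispatched to INT
c15: R2←I2; I4 operands ready
c16: I4 complete
c17: R3←I4
c18: I5 dispatched to INT
c19: I5 operands ready; I6 dispatched to MUL
c20: I5 complete; I6 operands ready; I7 dispatched to ADD
c21: R1←I5
c24: I6 complete
c25: R4←I6
c26: I7 operands ready
c28: I7 complete
c29: R2←I7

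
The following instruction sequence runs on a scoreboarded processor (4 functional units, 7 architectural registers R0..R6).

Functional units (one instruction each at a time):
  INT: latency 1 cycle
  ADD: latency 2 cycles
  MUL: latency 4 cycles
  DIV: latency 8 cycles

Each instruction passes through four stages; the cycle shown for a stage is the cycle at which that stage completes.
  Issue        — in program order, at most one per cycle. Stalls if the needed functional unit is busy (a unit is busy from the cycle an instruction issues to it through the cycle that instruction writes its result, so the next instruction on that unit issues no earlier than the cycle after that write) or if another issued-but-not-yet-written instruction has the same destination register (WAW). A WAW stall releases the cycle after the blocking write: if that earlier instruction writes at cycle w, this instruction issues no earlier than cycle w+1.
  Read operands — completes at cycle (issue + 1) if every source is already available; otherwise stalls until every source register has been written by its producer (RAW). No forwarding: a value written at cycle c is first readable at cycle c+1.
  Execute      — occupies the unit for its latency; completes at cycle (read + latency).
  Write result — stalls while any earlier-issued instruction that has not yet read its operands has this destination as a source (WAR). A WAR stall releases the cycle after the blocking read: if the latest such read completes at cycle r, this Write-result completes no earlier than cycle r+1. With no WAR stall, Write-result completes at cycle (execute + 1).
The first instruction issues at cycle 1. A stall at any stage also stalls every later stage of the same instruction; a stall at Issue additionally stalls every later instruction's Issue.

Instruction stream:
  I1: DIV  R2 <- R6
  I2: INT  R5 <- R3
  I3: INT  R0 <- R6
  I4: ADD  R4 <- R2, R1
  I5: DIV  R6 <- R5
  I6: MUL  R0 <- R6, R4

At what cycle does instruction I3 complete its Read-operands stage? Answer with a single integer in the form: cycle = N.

cycle = 7

[I1] 1/2/10/11
[I2] 2/3/4/5
[I3] 6/7/8/9  (struct: INT busy until I2 writes@5)
[I4] 7/12/14/15  (RAW R2: wait I1 write@11)
[I5] 12/13/21/22  (struct: DIV busy until I1 writes@11)
[I6] 13/23/27/28  (RAW R6: wait I5 write@22)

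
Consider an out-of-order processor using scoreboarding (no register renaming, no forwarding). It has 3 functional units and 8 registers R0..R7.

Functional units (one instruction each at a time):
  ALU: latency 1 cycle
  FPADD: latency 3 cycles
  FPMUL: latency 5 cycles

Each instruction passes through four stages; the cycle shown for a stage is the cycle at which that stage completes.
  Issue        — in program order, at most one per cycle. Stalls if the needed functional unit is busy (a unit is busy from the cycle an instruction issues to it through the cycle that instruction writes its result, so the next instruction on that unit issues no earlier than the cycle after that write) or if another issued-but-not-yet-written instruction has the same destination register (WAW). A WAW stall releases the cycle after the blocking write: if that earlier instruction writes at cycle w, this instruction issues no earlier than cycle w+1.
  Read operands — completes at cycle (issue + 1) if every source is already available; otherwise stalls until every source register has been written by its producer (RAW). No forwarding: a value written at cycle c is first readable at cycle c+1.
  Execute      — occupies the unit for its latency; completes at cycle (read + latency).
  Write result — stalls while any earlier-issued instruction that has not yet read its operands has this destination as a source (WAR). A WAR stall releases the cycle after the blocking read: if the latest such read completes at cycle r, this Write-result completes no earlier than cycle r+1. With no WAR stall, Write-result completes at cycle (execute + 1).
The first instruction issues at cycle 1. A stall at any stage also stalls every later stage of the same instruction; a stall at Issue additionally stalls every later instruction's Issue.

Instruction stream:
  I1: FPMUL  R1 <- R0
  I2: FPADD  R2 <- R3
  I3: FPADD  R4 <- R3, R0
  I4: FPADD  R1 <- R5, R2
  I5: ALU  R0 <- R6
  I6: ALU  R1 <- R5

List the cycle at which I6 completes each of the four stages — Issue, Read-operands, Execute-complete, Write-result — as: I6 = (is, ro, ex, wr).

I6 = (20, 21, 22, 23)

I1 -> (1, 2, 7, 8)
I2 -> (2, 3, 6, 7)
I3 -> (8, 9, 12, 13)  // struct: FPADD busy until I2 writes@7
I4 -> (14, 15, 18, 19)  // struct: FPADD busy until I3 writes@13
I5 -> (15, 16, 17, 18)
I6 -> (20, 21, 22, 23)  // WAW R1: wait I4 write@19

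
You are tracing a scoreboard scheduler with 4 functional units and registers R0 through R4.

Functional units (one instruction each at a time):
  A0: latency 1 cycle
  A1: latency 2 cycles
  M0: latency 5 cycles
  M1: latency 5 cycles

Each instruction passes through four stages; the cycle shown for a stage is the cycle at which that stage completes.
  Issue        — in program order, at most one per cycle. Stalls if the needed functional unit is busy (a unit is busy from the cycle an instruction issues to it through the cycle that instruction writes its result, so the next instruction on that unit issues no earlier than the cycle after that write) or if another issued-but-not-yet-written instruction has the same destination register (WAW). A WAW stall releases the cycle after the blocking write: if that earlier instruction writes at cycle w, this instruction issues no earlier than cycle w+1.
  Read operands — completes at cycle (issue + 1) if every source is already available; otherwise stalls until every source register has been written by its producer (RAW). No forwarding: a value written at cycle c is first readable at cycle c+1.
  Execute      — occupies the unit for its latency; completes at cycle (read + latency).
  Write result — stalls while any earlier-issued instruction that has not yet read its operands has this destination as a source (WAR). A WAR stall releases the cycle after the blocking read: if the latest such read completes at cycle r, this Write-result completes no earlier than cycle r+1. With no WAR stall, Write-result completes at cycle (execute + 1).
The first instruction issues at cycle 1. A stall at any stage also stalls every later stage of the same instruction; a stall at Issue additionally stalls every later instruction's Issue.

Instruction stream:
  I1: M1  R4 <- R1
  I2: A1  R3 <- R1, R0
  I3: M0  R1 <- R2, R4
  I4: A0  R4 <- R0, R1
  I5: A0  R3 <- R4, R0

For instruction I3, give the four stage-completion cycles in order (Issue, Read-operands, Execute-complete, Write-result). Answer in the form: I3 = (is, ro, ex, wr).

I3 = (3, 9, 14, 15)

I1 -> (1, 2, 7, 8)
I2 -> (2, 3, 5, 6)
I3 -> (3, 9, 14, 15)  // RAW R4: wait I1 write@8
I4 -> (9, 16, 17, 18)  // WAW R4: wait I1 write@8, RAW R1: wait I3 write@15
I5 -> (19, 20, 21, 22)  // struct: A0 busy until I4 writes@18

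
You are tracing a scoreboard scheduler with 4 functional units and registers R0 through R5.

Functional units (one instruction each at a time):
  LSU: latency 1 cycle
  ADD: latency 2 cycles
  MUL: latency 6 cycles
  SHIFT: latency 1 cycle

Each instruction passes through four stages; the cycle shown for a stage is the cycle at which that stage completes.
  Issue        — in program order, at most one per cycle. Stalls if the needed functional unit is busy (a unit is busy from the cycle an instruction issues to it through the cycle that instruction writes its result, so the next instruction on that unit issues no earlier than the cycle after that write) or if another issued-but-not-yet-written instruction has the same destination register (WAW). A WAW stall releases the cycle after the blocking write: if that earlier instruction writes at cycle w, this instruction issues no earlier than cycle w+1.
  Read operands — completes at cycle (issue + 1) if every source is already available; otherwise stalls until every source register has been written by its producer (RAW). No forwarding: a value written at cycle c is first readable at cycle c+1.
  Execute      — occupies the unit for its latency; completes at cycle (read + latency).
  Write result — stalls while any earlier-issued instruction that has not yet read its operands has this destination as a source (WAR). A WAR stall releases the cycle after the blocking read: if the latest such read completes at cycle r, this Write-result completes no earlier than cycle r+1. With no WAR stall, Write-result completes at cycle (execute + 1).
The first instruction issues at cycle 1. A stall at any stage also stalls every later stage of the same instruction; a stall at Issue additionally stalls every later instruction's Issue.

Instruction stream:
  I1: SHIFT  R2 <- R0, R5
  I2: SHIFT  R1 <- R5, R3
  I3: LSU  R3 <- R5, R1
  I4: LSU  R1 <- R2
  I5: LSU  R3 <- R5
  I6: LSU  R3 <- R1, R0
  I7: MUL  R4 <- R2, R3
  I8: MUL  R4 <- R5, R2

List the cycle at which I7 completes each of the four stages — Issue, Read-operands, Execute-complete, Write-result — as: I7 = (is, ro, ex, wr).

I7 = (21, 24, 30, 31)

I1: IS=1 RO=2 EX=3 WR=4
I2: IS=5 RO=6 EX=7 WR=8  [struct: SHIFT busy until I1 writes@4]
I3: IS=6 RO=9 EX=10 WR=11  [RAW R1: wait I2 write@8]
I4: IS=12 RO=13 EX=14 WR=15  [struct: LSU busy until I3 writes@11]
I5: IS=16 RO=17 EX=18 WR=19  [struct: LSU busy until I4 writes@15]
I6: IS=20 RO=21 EX=22 WR=23  [struct: LSU busy until I5 writes@19]
I7: IS=21 RO=24 EX=30 WR=31  [RAW R3: wait I6 write@23]
I8: IS=32 RO=33 EX=39 WR=40  [struct: MUL busy until I7 writes@31]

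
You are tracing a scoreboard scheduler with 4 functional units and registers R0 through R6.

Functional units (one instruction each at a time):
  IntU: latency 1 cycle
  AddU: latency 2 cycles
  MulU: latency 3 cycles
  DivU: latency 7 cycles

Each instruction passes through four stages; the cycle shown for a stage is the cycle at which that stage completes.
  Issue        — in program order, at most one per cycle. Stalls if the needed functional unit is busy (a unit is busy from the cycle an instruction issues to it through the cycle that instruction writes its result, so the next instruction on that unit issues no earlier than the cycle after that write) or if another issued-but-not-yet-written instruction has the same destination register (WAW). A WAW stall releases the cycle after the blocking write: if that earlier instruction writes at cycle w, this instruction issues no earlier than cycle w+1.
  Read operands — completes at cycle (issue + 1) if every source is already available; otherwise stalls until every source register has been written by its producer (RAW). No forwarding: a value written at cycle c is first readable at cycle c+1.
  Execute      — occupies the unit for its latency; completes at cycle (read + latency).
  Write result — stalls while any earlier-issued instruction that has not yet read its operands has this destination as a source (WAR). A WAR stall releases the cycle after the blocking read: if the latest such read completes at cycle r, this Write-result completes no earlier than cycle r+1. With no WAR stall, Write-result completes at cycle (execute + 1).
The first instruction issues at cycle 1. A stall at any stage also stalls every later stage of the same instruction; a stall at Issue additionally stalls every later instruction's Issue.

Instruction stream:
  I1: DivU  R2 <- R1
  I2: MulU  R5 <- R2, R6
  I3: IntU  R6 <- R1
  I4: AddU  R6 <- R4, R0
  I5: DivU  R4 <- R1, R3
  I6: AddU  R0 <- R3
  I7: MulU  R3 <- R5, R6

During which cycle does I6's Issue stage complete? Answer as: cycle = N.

I1 -> (1, 2, 9, 10)
I2 -> (2, 11, 14, 15)  // RAW R2: wait I1 write@10
I3 -> (3, 4, 5, 12)  // WAR R6: wait I2 read@11
I4 -> (13, 14, 16, 17)  // WAW R6: wait I3 write@12
I5 -> (14, 15, 22, 23)
I6 -> (18, 19, 21, 22)  // struct: AddU busy until I4 writes@17
I7 -> (19, 20, 23, 24)

cycle = 18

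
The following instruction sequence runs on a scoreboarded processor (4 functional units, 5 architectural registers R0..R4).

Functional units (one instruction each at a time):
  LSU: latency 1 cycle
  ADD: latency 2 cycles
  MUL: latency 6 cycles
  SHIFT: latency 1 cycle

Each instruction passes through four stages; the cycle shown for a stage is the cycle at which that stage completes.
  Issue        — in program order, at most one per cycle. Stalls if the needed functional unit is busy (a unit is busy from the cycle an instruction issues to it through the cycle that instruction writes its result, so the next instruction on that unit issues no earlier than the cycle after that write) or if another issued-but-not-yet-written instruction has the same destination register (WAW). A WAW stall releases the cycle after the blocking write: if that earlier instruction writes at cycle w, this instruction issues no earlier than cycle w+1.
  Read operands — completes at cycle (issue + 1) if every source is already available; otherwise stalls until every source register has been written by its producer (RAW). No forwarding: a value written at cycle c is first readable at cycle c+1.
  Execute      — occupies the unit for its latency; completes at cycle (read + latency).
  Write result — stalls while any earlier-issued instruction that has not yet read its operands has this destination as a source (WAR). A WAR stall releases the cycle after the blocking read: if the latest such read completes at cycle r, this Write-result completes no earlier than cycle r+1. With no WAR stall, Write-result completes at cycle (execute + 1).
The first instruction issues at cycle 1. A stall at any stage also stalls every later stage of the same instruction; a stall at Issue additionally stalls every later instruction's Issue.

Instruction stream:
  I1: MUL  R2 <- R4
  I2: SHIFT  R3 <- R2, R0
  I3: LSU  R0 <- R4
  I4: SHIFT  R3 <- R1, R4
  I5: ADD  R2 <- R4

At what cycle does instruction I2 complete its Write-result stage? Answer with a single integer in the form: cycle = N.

t=1  issue I1 (MUL)
t=2  I1 read-ops | issue I2 (SHIFT)
t=3  issue I3 (LSU)
t=4  I3 read-ops
t=5  I3 finished on LSU
t=8  I1 finished on MUL
t=9  I1→R2
t=10  I2 read-ops
t=11  I2 finished on SHIFT | I3→R0
t=12  I2→R3
t=13  issue I4 (SHIFT)
t=14  I4 read-ops | issue I5 (ADD)
t=15  I4 finished on SHIFT | I5 read-ops
t=16  I4→R3
t=17  I5 finished on ADD
t=18  I5→R2

cycle = 12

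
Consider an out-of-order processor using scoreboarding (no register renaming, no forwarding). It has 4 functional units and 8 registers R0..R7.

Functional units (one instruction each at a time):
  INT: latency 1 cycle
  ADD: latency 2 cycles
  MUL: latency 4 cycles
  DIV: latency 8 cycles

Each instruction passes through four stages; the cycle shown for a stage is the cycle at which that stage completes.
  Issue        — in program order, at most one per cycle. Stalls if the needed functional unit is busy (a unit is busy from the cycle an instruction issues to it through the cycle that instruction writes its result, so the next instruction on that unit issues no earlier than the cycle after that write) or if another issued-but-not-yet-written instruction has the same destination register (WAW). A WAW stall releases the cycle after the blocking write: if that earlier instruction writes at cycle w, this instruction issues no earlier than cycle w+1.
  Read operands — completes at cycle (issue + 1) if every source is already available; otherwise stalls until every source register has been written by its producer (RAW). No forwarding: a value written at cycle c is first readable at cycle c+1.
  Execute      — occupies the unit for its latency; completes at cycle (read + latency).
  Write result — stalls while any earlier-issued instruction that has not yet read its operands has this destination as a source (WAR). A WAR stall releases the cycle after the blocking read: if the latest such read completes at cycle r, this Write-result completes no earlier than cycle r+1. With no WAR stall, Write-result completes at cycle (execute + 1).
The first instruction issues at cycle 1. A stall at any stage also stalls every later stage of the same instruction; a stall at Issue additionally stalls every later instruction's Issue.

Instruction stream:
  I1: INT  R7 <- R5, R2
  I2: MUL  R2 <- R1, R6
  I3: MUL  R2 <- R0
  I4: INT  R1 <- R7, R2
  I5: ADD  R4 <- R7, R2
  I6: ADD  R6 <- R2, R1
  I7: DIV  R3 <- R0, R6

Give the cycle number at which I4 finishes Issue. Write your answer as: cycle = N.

cycle = 10

[1] I1 issues→INT
[2] I1 reads; I2 issues→MUL
[3] I1 exec-done; I2 reads
[4] I1 writes R7
[7] I2 exec-done
[8] I2 writes R2
[9] I3 issues→MUL
[10] I3 reads; I4 issues→INT
[11] I5 issues→ADD
[14] I3 exec-done
[15] I3 writes R2
[16] I4 reads; I5 reads
[17] I4 exec-done
[18] I4 writes R1; I5 exec-done
[19] I5 writes R4
[20] I6 issues→ADD
[21] I6 reads; I7 issues→DIV
[23] I6 exec-done
[24] I6 writes R6
[25] I7 reads
[33] I7 exec-done
[34] I7 writes R3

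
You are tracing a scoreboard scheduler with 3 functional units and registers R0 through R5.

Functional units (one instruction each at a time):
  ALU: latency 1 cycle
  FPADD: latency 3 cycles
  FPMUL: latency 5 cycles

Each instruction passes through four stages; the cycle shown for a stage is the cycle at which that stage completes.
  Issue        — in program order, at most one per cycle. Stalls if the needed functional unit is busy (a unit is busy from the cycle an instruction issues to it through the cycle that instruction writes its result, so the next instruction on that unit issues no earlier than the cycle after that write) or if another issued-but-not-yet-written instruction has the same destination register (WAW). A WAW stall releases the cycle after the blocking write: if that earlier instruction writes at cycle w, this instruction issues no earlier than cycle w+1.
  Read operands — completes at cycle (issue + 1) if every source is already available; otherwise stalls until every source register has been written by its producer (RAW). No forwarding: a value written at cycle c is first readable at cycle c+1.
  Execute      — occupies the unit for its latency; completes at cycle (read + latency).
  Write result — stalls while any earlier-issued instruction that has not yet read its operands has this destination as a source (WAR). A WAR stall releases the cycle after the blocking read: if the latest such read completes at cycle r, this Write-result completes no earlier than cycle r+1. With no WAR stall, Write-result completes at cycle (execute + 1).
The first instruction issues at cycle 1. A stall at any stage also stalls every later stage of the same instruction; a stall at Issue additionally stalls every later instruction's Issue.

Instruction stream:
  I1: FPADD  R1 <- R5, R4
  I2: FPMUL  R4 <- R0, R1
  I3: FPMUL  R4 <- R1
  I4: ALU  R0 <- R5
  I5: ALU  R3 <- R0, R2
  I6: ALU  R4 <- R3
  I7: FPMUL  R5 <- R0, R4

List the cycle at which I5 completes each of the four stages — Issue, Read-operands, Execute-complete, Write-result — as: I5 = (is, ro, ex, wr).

[1] I1 issues→FPADD
[2] I1 reads, I2 issues→FPMUL
[5] I1 exec-done
[6] I1 writes R1
[7] I2 reads
[12] I2 exec-done
[13] I2 writes R4
[14] I3 issues→FPMUL
[15] I3 reads, I4 issues→ALU
[16] I4 reads
[17] I4 exec-done
[18] I4 writes R0
[19] I5 issues→ALU
[20] I3 exec-done, I5 reads
[21] I3 writes R4, I5 exec-done
[22] I5 writes R3
[23] I6 issues→ALU
[24] I6 reads, I7 issues→FPMUL
[25] I6 exec-done
[26] I6 writes R4
[27] I7 reads
[32] I7 exec-done
[33] I7 writes R5

I5 = (19, 20, 21, 22)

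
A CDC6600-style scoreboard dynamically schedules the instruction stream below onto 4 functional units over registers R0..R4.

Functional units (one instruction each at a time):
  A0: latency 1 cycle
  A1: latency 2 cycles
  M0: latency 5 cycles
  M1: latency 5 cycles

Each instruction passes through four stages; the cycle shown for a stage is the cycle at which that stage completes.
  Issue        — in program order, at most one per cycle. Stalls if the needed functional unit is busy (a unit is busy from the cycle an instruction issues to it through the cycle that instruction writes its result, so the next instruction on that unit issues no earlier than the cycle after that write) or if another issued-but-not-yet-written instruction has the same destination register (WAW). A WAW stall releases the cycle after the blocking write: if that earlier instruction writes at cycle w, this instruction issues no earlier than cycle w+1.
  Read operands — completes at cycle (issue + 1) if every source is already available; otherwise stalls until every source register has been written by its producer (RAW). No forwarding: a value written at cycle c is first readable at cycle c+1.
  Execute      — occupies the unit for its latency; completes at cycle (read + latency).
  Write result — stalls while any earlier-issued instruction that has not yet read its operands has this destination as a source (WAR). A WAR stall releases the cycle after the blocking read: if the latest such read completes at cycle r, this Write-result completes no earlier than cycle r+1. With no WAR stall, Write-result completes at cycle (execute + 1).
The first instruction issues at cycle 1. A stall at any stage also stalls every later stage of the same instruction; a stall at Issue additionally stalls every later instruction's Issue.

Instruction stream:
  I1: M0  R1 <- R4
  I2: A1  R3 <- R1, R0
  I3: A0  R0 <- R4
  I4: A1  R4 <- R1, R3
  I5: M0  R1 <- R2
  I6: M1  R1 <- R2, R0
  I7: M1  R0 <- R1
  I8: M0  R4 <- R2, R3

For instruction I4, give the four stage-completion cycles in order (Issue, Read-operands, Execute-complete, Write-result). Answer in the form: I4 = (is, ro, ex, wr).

I4 = (13, 14, 16, 17)

[1] I1 issues→M0
[2] I1 reads; I2 issues→A1
[3] I3 issues→A0
[4] I3 reads
[5] I3 exec-done
[7] I1 exec-done
[8] I1 writes R1
[9] I2 reads
[10] I3 writes R0
[11] I2 exec-done
[12] I2 writes R3
[13] I4 issues→A1
[14] I4 reads; I5 issues→M0
[15] I5 reads
[16] I4 exec-done
[17] I4 writes R4
[20] I5 exec-done
[21] I5 writes R1
[22] I6 issues→M1
[23] I6 reads
[28] I6 exec-done
[29] I6 writes R1
[30] I7 issues→M1
[31] I7 reads; I8 issues→M0
[32] I8 reads
[36] I7 exec-done
[37] I7 writes R0; I8 exec-done
[38] I8 writes R4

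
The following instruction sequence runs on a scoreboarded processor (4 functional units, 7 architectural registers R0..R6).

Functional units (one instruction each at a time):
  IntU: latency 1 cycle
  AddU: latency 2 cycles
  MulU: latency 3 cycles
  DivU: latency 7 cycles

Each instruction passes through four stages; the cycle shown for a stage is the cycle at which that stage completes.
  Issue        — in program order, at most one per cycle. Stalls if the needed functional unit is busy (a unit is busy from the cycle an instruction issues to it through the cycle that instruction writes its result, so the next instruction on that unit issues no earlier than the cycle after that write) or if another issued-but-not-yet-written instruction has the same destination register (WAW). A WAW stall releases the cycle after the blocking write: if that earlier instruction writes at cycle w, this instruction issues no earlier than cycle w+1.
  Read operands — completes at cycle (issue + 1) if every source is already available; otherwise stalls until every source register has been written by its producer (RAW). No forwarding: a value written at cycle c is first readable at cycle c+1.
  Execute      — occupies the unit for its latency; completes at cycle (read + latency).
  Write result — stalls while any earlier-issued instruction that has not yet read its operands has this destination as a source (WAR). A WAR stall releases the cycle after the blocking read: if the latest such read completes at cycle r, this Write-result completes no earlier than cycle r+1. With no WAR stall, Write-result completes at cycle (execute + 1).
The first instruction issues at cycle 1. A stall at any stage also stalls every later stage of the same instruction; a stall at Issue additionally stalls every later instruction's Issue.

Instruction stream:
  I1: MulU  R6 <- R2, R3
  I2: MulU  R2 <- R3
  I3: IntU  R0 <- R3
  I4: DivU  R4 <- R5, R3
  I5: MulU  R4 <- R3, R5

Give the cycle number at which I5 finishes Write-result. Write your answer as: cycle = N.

cycle = 24

t=1  I1→MulU
t=2  I1 RO
t=5  I1 EX
t=6  I1 WR R6
t=7  I2→MulU
t=8  I2 RO | I3→IntU
t=9  I3 RO | I4→DivU
t=10  I3 EX | I4 RO
t=11  I2 EX | I3 WR R0
t=12  I2 WR R2
t=17  I4 EX
t=18  I4 WR R4
t=19  I5→MulU
t=20  I5 RO
t=23  I5 EX
t=24  I5 WR R4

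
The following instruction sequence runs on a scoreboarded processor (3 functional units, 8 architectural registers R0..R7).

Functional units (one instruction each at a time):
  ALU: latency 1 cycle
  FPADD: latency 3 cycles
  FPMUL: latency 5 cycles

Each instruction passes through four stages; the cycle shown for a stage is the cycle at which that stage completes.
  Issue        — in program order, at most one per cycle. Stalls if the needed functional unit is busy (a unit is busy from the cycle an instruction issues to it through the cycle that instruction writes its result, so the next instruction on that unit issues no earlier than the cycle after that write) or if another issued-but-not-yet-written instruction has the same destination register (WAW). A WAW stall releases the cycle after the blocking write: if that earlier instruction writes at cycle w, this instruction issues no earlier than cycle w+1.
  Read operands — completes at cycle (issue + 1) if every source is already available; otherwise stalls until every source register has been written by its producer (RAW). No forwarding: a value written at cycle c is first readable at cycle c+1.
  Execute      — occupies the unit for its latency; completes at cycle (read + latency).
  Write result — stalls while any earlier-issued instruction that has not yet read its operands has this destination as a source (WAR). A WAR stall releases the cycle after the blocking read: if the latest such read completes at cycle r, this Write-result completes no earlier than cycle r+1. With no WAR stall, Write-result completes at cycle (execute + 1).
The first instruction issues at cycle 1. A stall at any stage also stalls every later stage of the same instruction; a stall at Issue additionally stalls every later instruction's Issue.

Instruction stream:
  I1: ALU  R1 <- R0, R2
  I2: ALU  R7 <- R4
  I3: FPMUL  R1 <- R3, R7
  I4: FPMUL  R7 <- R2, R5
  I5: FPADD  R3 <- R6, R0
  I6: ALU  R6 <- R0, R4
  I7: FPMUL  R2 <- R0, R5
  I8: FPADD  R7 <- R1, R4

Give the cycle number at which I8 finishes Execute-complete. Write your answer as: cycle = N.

cycle 1: I1 issues→ALU
cycle 2: I1 reads
cycle 3: I1 exec-done
cycle 4: I1 writes R1
cycle 5: I2 issues→ALU
cycle 6: I2 reads | I3 issues→FPMUL
cycle 7: I2 exec-done
cycle 8: I2 writes R7
cycle 9: I3 reads
cycle 14: I3 exec-done
cycle 15: I3 writes R1
cycle 16: I4 issues→FPMUL
cycle 17: I4 reads | I5 issues→FPADD
cycle 18: I5 reads | I6 issues→ALU
cycle 19: I6 reads
cycle 20: I6 exec-done
cycle 21: I5 exec-done | I6 writes R6
cycle 22: I4 exec-done | I5 writes R3
cycle 23: I4 writes R7
cycle 24: I7 issues→FPMUL
cycle 25: I7 reads | I8 issues→FPADD
cycle 26: I8 reads
cycle 29: I8 exec-done
cycle 30: I7 exec-done | I8 writes R7
cycle 31: I7 writes R2

cycle = 29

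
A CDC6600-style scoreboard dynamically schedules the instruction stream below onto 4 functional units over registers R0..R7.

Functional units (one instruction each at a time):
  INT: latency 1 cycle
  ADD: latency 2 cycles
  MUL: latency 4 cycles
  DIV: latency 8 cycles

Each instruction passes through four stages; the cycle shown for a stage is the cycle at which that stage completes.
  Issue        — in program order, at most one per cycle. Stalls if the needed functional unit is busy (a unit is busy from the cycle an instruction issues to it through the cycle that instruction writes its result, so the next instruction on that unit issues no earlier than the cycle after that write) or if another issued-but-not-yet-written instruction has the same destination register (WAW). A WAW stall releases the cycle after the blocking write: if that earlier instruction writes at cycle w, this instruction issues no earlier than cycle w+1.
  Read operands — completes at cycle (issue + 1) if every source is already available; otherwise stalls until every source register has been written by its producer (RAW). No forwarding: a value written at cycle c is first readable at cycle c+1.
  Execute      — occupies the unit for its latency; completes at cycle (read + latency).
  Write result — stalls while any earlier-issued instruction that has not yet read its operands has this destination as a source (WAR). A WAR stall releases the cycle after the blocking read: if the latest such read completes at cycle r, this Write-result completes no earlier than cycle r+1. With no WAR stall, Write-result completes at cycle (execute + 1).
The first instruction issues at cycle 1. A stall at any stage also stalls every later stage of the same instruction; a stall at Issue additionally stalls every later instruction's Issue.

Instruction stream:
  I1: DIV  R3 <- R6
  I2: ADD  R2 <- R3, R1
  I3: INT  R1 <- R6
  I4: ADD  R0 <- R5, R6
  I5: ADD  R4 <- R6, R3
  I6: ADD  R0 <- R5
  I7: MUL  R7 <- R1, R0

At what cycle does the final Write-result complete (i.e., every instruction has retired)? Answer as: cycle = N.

c1: issue I1 (DIV)
c2: I1 read-ops | issue I2 (ADD)
c3: issue I3 (INT)
c4: I3 read-ops
c5: I3 finished on INT
c10: I1 finished on DIV
c11: I1→R3
c12: I2 read-ops
c13: I3→R1
c14: I2 finished on ADD
c15: I2→R2
c16: issue I4 (ADD)
c17: I4 read-ops
c19: I4 finished on ADD
c20: I4→R0
c21: issue I5 (ADD)
c22: I5 read-ops
c24: I5 finished on ADD
c25: I5→R4
c26: issue I6 (ADD)
c27: I6 read-ops | issue I7 (MUL)
c29: I6 finished on ADD
c30: I6→R0
c31: I7 read-ops
c35: I7 finished on MUL
c36: I7→R7

cycle = 36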